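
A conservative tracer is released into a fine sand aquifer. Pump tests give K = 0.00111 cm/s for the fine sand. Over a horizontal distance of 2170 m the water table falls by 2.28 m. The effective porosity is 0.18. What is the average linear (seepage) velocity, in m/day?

0.00560

Convert K: 0.00111 cm/s × 864 = 0.9590 m/day.
Hydraulic gradient i = Δh / L = 2.28 / 2170 = 0.001051.
Darcy flux q = K · i = 0.9590 × 0.001051 = 0.001008 m/day.
Seepage velocity v = q / n_e = 0.001008 / 0.18 = 0.005598 m/day.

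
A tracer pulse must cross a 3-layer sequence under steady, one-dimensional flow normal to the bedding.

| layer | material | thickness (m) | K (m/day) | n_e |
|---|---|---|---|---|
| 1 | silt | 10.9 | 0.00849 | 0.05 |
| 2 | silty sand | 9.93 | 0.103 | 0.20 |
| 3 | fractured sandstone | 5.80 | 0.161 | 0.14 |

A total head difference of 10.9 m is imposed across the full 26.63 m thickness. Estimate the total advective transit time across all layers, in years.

1.19

With flow normal to the layers, continuity requires the same specific discharge q through every layer.
Σ(b_i/K_i) = 10.9/0.00849 + 9.93/0.103 + 5.80/0.161 = 1416 d.
q = Δh / Σ(b_i/K_i) = 10.9 / 1416 = 0.007696 m/day.
In each layer the seepage velocity is v_i = q/n_i, so the layer transit time is t_i = b_i·n_i / q:
  layer 1 (silt): t_1 = 10.9 × 0.05 / 0.007696 = 70.81 d
  layer 2 (silty sand): t_2 = 9.93 × 0.20 / 0.007696 = 258.1 d
  layer 3 (fractured sandstone): t_3 = 5.80 × 0.14 / 0.007696 = 105.5 d
Total t = Σ t_i = 434.4 days = 1.189 years.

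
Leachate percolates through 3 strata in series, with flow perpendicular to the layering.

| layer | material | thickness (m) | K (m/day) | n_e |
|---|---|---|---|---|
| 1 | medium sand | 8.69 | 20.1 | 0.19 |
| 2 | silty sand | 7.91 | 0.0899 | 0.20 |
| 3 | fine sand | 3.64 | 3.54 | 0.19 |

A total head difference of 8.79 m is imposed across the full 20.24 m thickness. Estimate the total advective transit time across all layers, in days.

39.9

With flow normal to the layers, continuity requires the same specific discharge q through every layer.
Σ(b_i/K_i) = 8.69/20.1 + 7.91/0.0899 + 3.64/3.54 = 89.45 d.
q = Δh / Σ(b_i/K_i) = 8.79 / 89.45 = 0.09827 m/day.
In each layer the seepage velocity is v_i = q/n_i, so the layer transit time is t_i = b_i·n_i / q:
  layer 1 (medium sand): t_1 = 8.69 × 0.19 / 0.09827 = 16.80 d
  layer 2 (silty sand): t_2 = 7.91 × 0.20 / 0.09827 = 16.10 d
  layer 3 (fine sand): t_3 = 3.64 × 0.19 / 0.09827 = 7.038 d
Total t = Σ t_i = 39.94 days.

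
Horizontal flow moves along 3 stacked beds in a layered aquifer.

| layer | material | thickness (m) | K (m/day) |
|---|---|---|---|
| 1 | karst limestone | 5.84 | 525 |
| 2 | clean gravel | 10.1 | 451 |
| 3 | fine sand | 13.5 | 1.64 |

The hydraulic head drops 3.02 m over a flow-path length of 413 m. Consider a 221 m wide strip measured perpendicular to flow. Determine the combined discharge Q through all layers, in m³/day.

12400

Flow is parallel to layering, so each bed carries its own Darcy discharge and the transmissivities add.
Σ(K_i·b_i) = 525×5.84 + 451×10.1 + 1.64×13.5 = 7643 m²/day.
Hydraulic gradient i = Δh / L = 3.02 / 413 = 0.007312.
Q = Σ(K_i·b_i) · W · i = 7643 × 221 × 0.007312 = 12352 m³/day.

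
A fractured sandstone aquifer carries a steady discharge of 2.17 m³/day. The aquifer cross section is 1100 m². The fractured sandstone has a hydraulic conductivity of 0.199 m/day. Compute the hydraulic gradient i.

0.00991

From Q = K·A·i, i = Q / (K·A) = 2.17 / (0.1990 × 1100) = 0.009913.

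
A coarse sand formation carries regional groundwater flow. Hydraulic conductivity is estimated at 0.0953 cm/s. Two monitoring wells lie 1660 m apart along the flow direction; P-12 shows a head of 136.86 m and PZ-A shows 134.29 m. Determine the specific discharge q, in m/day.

Convert K: 0.0953 cm/s × 864 = 82.34 m/day.
Hydraulic gradient i = (136.86 − 134.29) / 1660 = 2.57 / 1660 = 0.001548.
Specific discharge q = K · i = 82.34 × 0.001548 = 0.1275 m/day.

0.127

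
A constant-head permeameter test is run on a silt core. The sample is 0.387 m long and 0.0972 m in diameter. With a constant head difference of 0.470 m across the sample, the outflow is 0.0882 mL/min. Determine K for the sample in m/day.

Cross-sectional area A = π·(d/2)² = π × (0.0972/2)² = 0.007420 m².
Convert discharge: 0.0882 mL/min = 1.470e-09 m³/s.
Darcy's law rearranged: K = Q·L / (A·Δh) = 1.470e-09 × 0.387 / (0.007420 × 0.470) = 1.631e-07 m/s = 0.01409 m/day.

0.0141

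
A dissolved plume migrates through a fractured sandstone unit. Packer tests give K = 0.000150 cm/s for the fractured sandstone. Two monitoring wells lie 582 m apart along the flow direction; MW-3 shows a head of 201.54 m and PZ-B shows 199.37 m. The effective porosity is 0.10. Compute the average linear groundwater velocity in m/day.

Convert K: 0.000150 cm/s × 864 = 0.1296 m/day.
Hydraulic gradient i = (201.54 − 199.37) / 582 = 2.17 / 582 = 0.003729.
Darcy flux q = K · i = 0.1296 × 0.003729 = 0.0004832 m/day.
Seepage velocity v = q / n_e = 0.0004832 / 0.10 = 0.004832 m/day.

0.00483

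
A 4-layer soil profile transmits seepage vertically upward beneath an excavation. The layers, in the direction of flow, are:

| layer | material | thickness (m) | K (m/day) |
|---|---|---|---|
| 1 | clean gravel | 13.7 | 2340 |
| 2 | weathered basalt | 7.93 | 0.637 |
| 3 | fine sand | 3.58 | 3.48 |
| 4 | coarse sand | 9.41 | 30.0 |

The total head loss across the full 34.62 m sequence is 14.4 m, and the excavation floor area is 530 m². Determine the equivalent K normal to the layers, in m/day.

2.51

Flow is perpendicular to layering, so the layers act in series and the equivalent K is the thickness-weighted harmonic mean.
Total thickness L = 13.7 + 7.93 + 3.58 + 9.41 = 34.62 m.
Σ(b_i/K_i) = 13.7/2340 + 7.93/0.637 + 3.58/3.48 + 9.41/30.0 = 13.80 d.
K_eq = L / Σ(b_i/K_i) = 34.62 / 13.80 = 2.509 m/day.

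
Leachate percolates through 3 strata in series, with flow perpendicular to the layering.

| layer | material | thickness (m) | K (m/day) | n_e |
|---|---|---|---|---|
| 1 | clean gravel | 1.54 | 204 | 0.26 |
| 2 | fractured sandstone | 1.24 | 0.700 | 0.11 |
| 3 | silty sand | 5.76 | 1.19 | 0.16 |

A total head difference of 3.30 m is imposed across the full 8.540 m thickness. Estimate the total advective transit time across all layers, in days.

With flow normal to the layers, continuity requires the same specific discharge q through every layer.
Σ(b_i/K_i) = 1.54/204 + 1.24/0.700 + 5.76/1.19 = 6.619 d.
q = Δh / Σ(b_i/K_i) = 3.30 / 6.619 = 0.4985 m/day.
In each layer the seepage velocity is v_i = q/n_i, so the layer transit time is t_i = b_i·n_i / q:
  layer 1 (clean gravel): t_1 = 1.54 × 0.26 / 0.4985 = 0.8031 d
  layer 2 (fractured sandstone): t_2 = 1.24 × 0.11 / 0.4985 = 0.2736 d
  layer 3 (silty sand): t_3 = 5.76 × 0.16 / 0.4985 = 1.849 d
Total t = Σ t_i = 2.925 days.

2.93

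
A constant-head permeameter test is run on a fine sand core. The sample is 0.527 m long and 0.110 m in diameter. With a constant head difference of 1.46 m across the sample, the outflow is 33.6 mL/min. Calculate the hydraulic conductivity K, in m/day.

1.84

Cross-sectional area A = π·(d/2)² = π × (0.110/2)² = 0.009503 m².
Convert discharge: 33.6 mL/min = 5.600e-07 m³/s.
Darcy's law rearranged: K = Q·L / (A·Δh) = 5.600e-07 × 0.527 / (0.009503 × 1.46) = 2.127e-05 m/s = 1.838 m/day.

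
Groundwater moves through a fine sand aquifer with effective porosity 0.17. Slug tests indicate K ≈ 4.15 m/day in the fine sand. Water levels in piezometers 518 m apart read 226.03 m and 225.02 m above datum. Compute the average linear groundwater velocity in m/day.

0.0476

Hydraulic gradient i = (226.03 − 225.02) / 518 = 1.01 / 518 = 0.001950.
Darcy flux q = K · i = 4.150 × 0.001950 = 0.008092 m/day.
Seepage velocity v = q / n_e = 0.008092 / 0.17 = 0.04760 m/day.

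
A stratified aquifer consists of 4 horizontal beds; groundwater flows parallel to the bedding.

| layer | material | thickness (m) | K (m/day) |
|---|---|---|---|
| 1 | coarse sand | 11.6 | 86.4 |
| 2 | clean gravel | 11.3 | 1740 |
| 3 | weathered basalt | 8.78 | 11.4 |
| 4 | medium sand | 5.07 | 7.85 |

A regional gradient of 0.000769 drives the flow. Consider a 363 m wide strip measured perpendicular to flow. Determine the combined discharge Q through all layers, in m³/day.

Flow is parallel to layering, so each bed carries its own Darcy discharge and the transmissivities add.
Σ(K_i·b_i) = 86.4×11.6 + 1740×11.3 + 11.4×8.78 + 7.85×5.07 = 20804 m²/day.
Hydraulic gradient i = 0.000769.
Q = Σ(K_i·b_i) · W · i = 20804 × 363 × 0.0007690 = 5807 m³/day.

5810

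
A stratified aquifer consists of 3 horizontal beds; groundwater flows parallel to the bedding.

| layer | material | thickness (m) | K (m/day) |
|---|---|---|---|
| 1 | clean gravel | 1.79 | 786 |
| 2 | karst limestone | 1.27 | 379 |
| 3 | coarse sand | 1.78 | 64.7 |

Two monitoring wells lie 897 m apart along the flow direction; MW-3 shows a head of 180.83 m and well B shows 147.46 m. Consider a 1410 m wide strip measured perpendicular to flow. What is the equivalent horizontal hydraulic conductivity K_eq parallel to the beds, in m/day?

414

Flow is parallel to layering, so each bed carries its own Darcy discharge and the transmissivities add.
Σ(K_i·b_i) = 786×1.79 + 379×1.27 + 64.7×1.78 = 2003 m²/day.
Total thickness b = 4.840 m, so K_eq = Σ(K_i·b_i)/b = 413.9 m/day.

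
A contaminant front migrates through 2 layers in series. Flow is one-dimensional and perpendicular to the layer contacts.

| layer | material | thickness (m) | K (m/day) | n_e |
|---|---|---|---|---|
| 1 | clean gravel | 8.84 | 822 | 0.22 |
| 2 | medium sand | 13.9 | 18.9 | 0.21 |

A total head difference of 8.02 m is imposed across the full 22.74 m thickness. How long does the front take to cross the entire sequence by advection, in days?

0.453

With flow normal to the layers, continuity requires the same specific discharge q through every layer.
Σ(b_i/K_i) = 8.84/822 + 13.9/18.9 = 0.7462 d.
q = Δh / Σ(b_i/K_i) = 8.02 / 0.7462 = 10.75 m/day.
In each layer the seepage velocity is v_i = q/n_i, so the layer transit time is t_i = b_i·n_i / q:
  layer 1 (clean gravel): t_1 = 8.84 × 0.22 / 10.75 = 0.1809 d
  layer 2 (medium sand): t_2 = 13.9 × 0.21 / 10.75 = 0.2716 d
Total t = Σ t_i = 0.4525 days.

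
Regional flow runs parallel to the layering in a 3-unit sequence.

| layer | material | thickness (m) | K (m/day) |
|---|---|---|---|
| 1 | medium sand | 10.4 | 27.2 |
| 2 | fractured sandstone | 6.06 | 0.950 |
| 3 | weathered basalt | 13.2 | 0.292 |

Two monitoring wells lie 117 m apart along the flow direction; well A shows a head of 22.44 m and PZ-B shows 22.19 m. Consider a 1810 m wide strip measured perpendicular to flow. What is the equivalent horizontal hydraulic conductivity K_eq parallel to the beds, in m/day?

Flow is parallel to layering, so each bed carries its own Darcy discharge and the transmissivities add.
Σ(K_i·b_i) = 27.2×10.4 + 0.950×6.06 + 0.292×13.2 = 292.5 m²/day.
Total thickness b = 29.66 m, so K_eq = Σ(K_i·b_i)/b = 9.861 m/day.

9.86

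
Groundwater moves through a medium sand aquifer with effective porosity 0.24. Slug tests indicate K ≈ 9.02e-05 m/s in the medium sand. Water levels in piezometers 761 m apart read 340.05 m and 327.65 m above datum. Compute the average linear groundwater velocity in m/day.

Convert K: 9.02e-05 m/s × 86400 = 7.793 m/day.
Hydraulic gradient i = (340.05 − 327.65) / 761 = 12.4 / 761 = 0.01629.
Darcy flux q = K · i = 7.793 × 0.01629 = 0.1270 m/day.
Seepage velocity v = q / n_e = 0.1270 / 0.24 = 0.5291 m/day.

0.529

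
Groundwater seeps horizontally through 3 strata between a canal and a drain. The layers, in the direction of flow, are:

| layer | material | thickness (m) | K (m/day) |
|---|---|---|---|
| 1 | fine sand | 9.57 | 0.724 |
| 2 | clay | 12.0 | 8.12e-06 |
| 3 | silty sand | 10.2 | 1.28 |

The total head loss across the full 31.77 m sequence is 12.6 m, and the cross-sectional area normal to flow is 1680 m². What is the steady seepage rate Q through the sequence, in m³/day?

0.0143

Flow is perpendicular to layering, so the layers act in series and the equivalent K is the thickness-weighted harmonic mean.
Total thickness L = 9.57 + 12.0 + 10.2 = 31.77 m.
Σ(b_i/K_i) = 9.57/0.724 + 12.0/8.12e-06 + 10.2/1.28 = 1.478e+06 d.
K_eq = L / Σ(b_i/K_i) = 31.77 / 1.478e+06 = 2.150e-05 m/day.
Q = K_eq · A · (Δh/L) = 2.150e-05 × 1680 × (12.6/31.77) = 0.01432 m³/day.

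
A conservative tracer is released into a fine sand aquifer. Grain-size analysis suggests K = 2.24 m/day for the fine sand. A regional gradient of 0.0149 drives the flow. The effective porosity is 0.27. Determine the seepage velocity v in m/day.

Hydraulic gradient i = 0.0149.
Darcy flux q = K · i = 2.240 × 0.01490 = 0.03338 m/day.
Seepage velocity v = q / n_e = 0.03338 / 0.27 = 0.1236 m/day.

0.124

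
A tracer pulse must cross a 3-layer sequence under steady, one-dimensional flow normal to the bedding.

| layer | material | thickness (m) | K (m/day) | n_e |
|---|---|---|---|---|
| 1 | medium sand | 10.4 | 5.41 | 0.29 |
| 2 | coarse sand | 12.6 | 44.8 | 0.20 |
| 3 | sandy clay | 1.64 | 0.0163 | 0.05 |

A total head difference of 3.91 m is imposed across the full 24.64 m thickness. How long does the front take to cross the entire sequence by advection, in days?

148

With flow normal to the layers, continuity requires the same specific discharge q through every layer.
Σ(b_i/K_i) = 10.4/5.41 + 12.6/44.8 + 1.64/0.0163 = 102.8 d.
q = Δh / Σ(b_i/K_i) = 3.91 / 102.8 = 0.03803 m/day.
In each layer the seepage velocity is v_i = q/n_i, so the layer transit time is t_i = b_i·n_i / q:
  layer 1 (medium sand): t_1 = 10.4 × 0.29 / 0.03803 = 79.31 d
  layer 2 (coarse sand): t_2 = 12.6 × 0.20 / 0.03803 = 66.27 d
  layer 3 (sandy clay): t_3 = 1.64 × 0.05 / 0.03803 = 2.156 d
Total t = Σ t_i = 147.7 days.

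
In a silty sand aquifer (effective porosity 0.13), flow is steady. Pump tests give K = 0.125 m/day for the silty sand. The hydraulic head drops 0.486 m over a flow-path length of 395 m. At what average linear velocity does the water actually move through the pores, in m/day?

0.00118

Hydraulic gradient i = Δh / L = 0.486 / 395 = 0.001230.
Darcy flux q = K · i = 0.1250 × 0.001230 = 0.0001538 m/day.
Seepage velocity v = q / n_e = 0.0001538 / 0.13 = 0.001183 m/day.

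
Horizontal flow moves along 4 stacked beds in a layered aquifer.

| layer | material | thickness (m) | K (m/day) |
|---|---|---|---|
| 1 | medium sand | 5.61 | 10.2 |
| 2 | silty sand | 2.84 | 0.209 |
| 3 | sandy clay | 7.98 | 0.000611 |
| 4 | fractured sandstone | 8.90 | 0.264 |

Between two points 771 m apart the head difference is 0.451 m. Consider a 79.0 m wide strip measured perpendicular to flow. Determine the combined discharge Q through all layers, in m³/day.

Flow is parallel to layering, so each bed carries its own Darcy discharge and the transmissivities add.
Σ(K_i·b_i) = 10.2×5.61 + 0.209×2.84 + 0.000611×7.98 + 0.264×8.90 = 60.17 m²/day.
Hydraulic gradient i = Δh / L = 0.451 / 771 = 0.0005850.
Q = Σ(K_i·b_i) · W · i = 60.17 × 79.0 × 0.0005850 = 2.781 m³/day.

2.78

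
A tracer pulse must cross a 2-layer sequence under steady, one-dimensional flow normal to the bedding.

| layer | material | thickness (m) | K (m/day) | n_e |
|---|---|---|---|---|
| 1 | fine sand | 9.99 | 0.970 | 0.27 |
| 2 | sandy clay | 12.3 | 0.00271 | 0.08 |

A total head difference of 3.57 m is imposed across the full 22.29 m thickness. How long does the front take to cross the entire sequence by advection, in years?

12.8

With flow normal to the layers, continuity requires the same specific discharge q through every layer.
Σ(b_i/K_i) = 9.99/0.970 + 12.3/0.00271 = 4549 d.
q = Δh / Σ(b_i/K_i) = 3.57 / 4549 = 0.0007848 m/day.
In each layer the seepage velocity is v_i = q/n_i, so the layer transit time is t_i = b_i·n_i / q:
  layer 1 (fine sand): t_1 = 9.99 × 0.27 / 0.0007848 = 3437 d
  layer 2 (sandy clay): t_2 = 12.3 × 0.08 / 0.0007848 = 1254 d
Total t = Σ t_i = 4691 days = 12.84 years.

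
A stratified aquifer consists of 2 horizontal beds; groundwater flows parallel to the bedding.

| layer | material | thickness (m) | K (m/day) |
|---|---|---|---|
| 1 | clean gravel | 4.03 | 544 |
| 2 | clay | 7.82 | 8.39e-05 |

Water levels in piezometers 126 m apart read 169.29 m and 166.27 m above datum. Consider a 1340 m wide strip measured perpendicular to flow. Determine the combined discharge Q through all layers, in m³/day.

Flow is parallel to layering, so each bed carries its own Darcy discharge and the transmissivities add.
Σ(K_i·b_i) = 544×4.03 + 8.39e-05×7.82 = 2192 m²/day.
Hydraulic gradient i = (169.29 − 166.27) / 126 = 3.02 / 126 = 0.02397.
Q = Σ(K_i·b_i) · W · i = 2192 × 1340 × 0.02397 = 70412 m³/day.

70400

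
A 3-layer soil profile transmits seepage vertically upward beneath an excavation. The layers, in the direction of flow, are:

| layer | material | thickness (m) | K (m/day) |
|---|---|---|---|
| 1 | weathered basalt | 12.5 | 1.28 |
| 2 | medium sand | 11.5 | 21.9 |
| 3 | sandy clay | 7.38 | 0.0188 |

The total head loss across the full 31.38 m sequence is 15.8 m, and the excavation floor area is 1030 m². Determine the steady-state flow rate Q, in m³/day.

40.4

Flow is perpendicular to layering, so the layers act in series and the equivalent K is the thickness-weighted harmonic mean.
Total thickness L = 12.5 + 11.5 + 7.38 = 31.38 m.
Σ(b_i/K_i) = 12.5/1.28 + 11.5/21.9 + 7.38/0.0188 = 402.8 d.
K_eq = L / Σ(b_i/K_i) = 31.38 / 402.8 = 0.07790 m/day.
Q = K_eq · A · (Δh/L) = 0.07790 × 1030 × (15.8/31.38) = 40.40 m³/day.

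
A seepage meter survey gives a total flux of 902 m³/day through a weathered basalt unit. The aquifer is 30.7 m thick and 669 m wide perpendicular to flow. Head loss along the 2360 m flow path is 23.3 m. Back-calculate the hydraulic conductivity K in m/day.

4.45

Cross-sectional area A = 669 × 30.7 = 20538 m².
Hydraulic gradient i = Δh / L = 23.3 / 2360 = 0.009873.
From Q = K·A·i, K = Q / (A·i) = 902 / (20538 × 0.009873) = 4.448 m/day.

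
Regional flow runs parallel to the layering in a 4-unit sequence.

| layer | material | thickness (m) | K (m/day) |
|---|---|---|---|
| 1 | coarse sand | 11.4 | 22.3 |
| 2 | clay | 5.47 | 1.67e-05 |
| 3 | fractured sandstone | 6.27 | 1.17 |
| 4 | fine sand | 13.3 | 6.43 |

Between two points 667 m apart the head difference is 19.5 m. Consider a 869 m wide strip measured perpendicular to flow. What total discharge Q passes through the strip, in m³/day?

8820

Flow is parallel to layering, so each bed carries its own Darcy discharge and the transmissivities add.
Σ(K_i·b_i) = 22.3×11.4 + 1.67e-05×5.47 + 1.17×6.27 + 6.43×13.3 = 347.1 m²/day.
Hydraulic gradient i = Δh / L = 19.5 / 667 = 0.02924.
Q = Σ(K_i·b_i) · W · i = 347.1 × 869 × 0.02924 = 8818 m³/day.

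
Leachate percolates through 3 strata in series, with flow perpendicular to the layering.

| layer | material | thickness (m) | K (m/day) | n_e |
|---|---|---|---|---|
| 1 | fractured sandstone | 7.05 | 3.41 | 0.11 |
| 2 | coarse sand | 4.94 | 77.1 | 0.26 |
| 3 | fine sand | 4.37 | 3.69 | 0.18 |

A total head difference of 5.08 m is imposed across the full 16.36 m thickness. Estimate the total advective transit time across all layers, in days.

1.86

With flow normal to the layers, continuity requires the same specific discharge q through every layer.
Σ(b_i/K_i) = 7.05/3.41 + 4.94/77.1 + 4.37/3.69 = 3.316 d.
q = Δh / Σ(b_i/K_i) = 5.08 / 3.316 = 1.532 m/day.
In each layer the seepage velocity is v_i = q/n_i, so the layer transit time is t_i = b_i·n_i / q:
  layer 1 (fractured sandstone): t_1 = 7.05 × 0.11 / 1.532 = 0.5062 d
  layer 2 (coarse sand): t_2 = 4.94 × 0.26 / 1.532 = 0.8383 d
  layer 3 (fine sand): t_3 = 4.37 × 0.18 / 1.532 = 0.5134 d
Total t = Σ t_i = 1.858 days.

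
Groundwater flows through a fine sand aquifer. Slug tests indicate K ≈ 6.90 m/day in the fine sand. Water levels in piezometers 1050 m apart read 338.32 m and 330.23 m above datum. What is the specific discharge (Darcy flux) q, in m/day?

0.0532

Hydraulic gradient i = (338.32 − 330.23) / 1050 = 8.09 / 1050 = 0.007705.
Specific discharge q = K · i = 6.900 × 0.007705 = 0.05316 m/day.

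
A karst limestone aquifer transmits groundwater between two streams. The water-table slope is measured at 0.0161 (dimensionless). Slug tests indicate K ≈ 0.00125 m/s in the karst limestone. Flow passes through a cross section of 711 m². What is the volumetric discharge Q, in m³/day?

1240

Convert K: 0.00125 m/s × 86400 = 108.0 m/day.
Hydraulic gradient i = 0.0161.
Darcy's law: Q = K · A · i = 108.0 × 711.0 × 0.01610 = 1236 m³/day.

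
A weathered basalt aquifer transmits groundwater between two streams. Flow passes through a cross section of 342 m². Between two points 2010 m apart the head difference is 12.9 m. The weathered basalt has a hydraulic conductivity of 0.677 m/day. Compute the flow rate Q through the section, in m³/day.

1.49

Hydraulic gradient i = Δh / L = 12.9 / 2010 = 0.006418.
Darcy's law: Q = K · A · i = 0.6770 × 342.0 × 0.006418 = 1.486 m³/day.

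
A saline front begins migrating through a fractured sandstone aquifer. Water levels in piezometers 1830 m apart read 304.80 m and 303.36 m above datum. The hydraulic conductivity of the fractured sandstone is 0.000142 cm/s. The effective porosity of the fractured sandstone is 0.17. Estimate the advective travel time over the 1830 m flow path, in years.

Convert K: 0.000142 cm/s × 864 = 0.1227 m/day.
Hydraulic gradient i = (304.80 − 303.36) / 1830 = 1.44 / 1830 = 0.0007869.
Darcy flux q = K · i = 0.1227 × 0.0007869 = 9.654e-05 m/day.
Seepage velocity v = q / n_e = 9.654e-05 / 0.17 = 0.0005679 m/day.
Travel time t = L / v = 1830 / 0.0005679 = 3.222e+06 days = 8823 years.

8820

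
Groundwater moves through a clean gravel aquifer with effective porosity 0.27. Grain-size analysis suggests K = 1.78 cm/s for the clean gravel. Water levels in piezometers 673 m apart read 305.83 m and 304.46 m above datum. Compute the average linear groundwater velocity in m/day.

Convert K: 1.78 cm/s × 864 = 1538 m/day.
Hydraulic gradient i = (305.83 − 304.46) / 673 = 1.37 / 673 = 0.002036.
Darcy flux q = K · i = 1538 × 0.002036 = 3.131 m/day.
Seepage velocity v = q / n_e = 3.131 / 0.27 = 11.60 m/day.

11.6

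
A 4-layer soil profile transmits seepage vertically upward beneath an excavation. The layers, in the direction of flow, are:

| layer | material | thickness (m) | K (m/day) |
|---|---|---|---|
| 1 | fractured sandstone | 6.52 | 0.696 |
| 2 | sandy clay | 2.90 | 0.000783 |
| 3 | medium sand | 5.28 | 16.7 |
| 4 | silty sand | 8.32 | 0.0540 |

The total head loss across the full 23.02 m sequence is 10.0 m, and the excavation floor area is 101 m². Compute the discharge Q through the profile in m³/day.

0.261

Flow is perpendicular to layering, so the layers act in series and the equivalent K is the thickness-weighted harmonic mean.
Total thickness L = 6.52 + 2.90 + 5.28 + 8.32 = 23.02 m.
Σ(b_i/K_i) = 6.52/0.696 + 2.90/0.000783 + 5.28/16.7 + 8.32/0.0540 = 3867 d.
K_eq = L / Σ(b_i/K_i) = 23.02 / 3867 = 0.005952 m/day.
Q = K_eq · A · (Δh/L) = 0.005952 × 101 × (10.0/23.02) = 0.2612 m³/day.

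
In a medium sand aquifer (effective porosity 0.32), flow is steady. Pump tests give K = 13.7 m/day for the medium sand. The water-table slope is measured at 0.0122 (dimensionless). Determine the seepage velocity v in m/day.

0.522

Hydraulic gradient i = 0.0122.
Darcy flux q = K · i = 13.70 × 0.01220 = 0.1671 m/day.
Seepage velocity v = q / n_e = 0.1671 / 0.32 = 0.5223 m/day.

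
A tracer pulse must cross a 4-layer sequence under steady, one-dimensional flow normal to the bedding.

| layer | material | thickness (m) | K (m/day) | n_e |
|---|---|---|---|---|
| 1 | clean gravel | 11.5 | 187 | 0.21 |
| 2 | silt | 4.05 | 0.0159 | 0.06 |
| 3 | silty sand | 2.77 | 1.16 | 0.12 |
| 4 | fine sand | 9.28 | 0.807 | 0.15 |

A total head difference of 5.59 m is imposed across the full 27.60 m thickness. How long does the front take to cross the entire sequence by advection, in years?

0.577

With flow normal to the layers, continuity requires the same specific discharge q through every layer.
Σ(b_i/K_i) = 11.5/187 + 4.05/0.0159 + 2.77/1.16 + 9.28/0.807 = 268.7 d.
q = Δh / Σ(b_i/K_i) = 5.59 / 268.7 = 0.02081 m/day.
In each layer the seepage velocity is v_i = q/n_i, so the layer transit time is t_i = b_i·n_i / q:
  layer 1 (clean gravel): t_1 = 11.5 × 0.21 / 0.02081 = 116.1 d
  layer 2 (silt): t_2 = 4.05 × 0.06 / 0.02081 = 11.68 d
  layer 3 (silty sand): t_3 = 2.77 × 0.12 / 0.02081 = 15.98 d
  layer 4 (fine sand): t_4 = 9.28 × 0.15 / 0.02081 = 66.90 d
Total t = Σ t_i = 210.6 days = 0.5767 years.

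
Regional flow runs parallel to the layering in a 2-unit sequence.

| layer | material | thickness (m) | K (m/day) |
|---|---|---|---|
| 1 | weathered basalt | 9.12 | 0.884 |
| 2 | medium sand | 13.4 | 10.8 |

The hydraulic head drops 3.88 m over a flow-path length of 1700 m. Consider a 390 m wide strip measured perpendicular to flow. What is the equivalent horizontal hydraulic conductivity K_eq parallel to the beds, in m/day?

6.78

Flow is parallel to layering, so each bed carries its own Darcy discharge and the transmissivities add.
Σ(K_i·b_i) = 0.884×9.12 + 10.8×13.4 = 152.8 m²/day.
Total thickness b = 22.52 m, so K_eq = Σ(K_i·b_i)/b = 6.784 m/day.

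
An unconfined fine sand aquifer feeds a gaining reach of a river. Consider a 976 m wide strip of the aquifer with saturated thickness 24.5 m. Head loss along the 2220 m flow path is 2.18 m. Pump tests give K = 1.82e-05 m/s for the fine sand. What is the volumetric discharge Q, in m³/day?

Convert K: 1.82e-05 m/s × 86400 = 1.572 m/day.
Cross-sectional area A = 976 × 24.5 = 23912 m².
Hydraulic gradient i = Δh / L = 2.18 / 2220 = 0.0009820.
Darcy's law: Q = K · A · i = 1.572 × 23912 × 0.0009820 = 36.92 m³/day.

36.9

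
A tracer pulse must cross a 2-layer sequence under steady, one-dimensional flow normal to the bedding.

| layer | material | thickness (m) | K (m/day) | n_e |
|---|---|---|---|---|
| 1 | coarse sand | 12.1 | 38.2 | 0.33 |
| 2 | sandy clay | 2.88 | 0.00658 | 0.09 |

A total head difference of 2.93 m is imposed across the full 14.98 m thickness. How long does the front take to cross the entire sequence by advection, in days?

With flow normal to the layers, continuity requires the same specific discharge q through every layer.
Σ(b_i/K_i) = 12.1/38.2 + 2.88/0.00658 = 438.0 d.
q = Δh / Σ(b_i/K_i) = 2.93 / 438.0 = 0.006689 m/day.
In each layer the seepage velocity is v_i = q/n_i, so the layer transit time is t_i = b_i·n_i / q:
  layer 1 (coarse sand): t_1 = 12.1 × 0.33 / 0.006689 = 596.9 d
  layer 2 (sandy clay): t_2 = 2.88 × 0.09 / 0.006689 = 38.75 d
Total t = Σ t_i = 635.7 days.

636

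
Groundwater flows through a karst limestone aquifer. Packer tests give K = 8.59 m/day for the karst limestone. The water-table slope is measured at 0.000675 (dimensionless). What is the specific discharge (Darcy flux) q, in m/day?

0.00580

Hydraulic gradient i = 0.000675.
Specific discharge q = K · i = 8.590 × 0.0006750 = 0.005798 m/day.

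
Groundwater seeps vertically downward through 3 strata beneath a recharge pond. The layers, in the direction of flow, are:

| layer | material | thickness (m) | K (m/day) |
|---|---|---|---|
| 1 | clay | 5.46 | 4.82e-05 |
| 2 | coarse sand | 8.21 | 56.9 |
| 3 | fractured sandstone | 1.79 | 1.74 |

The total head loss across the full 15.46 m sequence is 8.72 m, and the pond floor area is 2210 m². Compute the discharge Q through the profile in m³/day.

Flow is perpendicular to layering, so the layers act in series and the equivalent K is the thickness-weighted harmonic mean.
Total thickness L = 5.46 + 8.21 + 1.79 = 15.46 m.
Σ(b_i/K_i) = 5.46/4.82e-05 + 8.21/56.9 + 1.79/1.74 = 1.133e+05 d.
K_eq = L / Σ(b_i/K_i) = 15.46 / 1.133e+05 = 0.0001365 m/day.
Q = K_eq · A · (Δh/L) = 0.0001365 × 2210 × (8.72/15.46) = 0.1701 m³/day.

0.170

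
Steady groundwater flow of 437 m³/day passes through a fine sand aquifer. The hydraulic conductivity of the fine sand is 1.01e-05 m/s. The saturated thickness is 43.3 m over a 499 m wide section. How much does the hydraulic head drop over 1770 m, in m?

41.0

Convert K: 1.01e-05 m/s × 86400 = 0.8726 m/day.
Cross-sectional area A = 499 × 43.3 = 21607 m².
From Q = K·A·i, i = Q / (K·A) = 437 / (0.8726 × 21607) = 0.02318.
Head loss Δh = i · L = 0.02318 × 1770 = 41.02 m.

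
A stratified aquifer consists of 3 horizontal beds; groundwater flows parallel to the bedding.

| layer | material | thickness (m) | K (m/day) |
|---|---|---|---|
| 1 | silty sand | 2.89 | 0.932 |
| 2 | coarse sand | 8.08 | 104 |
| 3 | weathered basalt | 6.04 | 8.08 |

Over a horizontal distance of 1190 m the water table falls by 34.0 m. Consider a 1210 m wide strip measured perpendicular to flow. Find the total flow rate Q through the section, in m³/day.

30800

Flow is parallel to layering, so each bed carries its own Darcy discharge and the transmissivities add.
Σ(K_i·b_i) = 0.932×2.89 + 104×8.08 + 8.08×6.04 = 891.8 m²/day.
Hydraulic gradient i = Δh / L = 34.0 / 1190 = 0.02857.
Q = Σ(K_i·b_i) · W · i = 891.8 × 1210 × 0.02857 = 30831 m³/day.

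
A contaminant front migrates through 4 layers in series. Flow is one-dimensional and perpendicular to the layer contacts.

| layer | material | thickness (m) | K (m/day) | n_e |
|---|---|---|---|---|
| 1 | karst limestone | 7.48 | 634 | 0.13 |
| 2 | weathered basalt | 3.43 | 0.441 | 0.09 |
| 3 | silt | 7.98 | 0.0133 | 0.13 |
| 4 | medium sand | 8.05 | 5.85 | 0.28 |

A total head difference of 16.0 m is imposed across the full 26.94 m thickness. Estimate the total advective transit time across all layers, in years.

0.477

With flow normal to the layers, continuity requires the same specific discharge q through every layer.
Σ(b_i/K_i) = 7.48/634 + 3.43/0.441 + 7.98/0.0133 + 8.05/5.85 = 609.2 d.
q = Δh / Σ(b_i/K_i) = 16.0 / 609.2 = 0.02627 m/day.
In each layer the seepage velocity is v_i = q/n_i, so the layer transit time is t_i = b_i·n_i / q:
  layer 1 (karst limestone): t_1 = 7.48 × 0.13 / 0.02627 = 37.02 d
  layer 2 (weathered basalt): t_2 = 3.43 × 0.09 / 0.02627 = 11.75 d
  layer 3 (silt): t_3 = 7.98 × 0.13 / 0.02627 = 39.50 d
  layer 4 (medium sand): t_4 = 8.05 × 0.28 / 0.02627 = 85.82 d
Total t = Σ t_i = 174.1 days = 0.4766 years.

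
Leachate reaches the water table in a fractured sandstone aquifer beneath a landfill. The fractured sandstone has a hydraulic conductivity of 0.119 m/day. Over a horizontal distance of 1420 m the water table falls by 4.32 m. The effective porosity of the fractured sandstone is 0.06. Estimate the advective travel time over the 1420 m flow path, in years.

644

Hydraulic gradient i = Δh / L = 4.32 / 1420 = 0.003042.
Darcy flux q = K · i = 0.1190 × 0.003042 = 0.0003620 m/day.
Seepage velocity v = q / n_e = 0.0003620 / 0.06 = 0.006034 m/day.
Travel time t = L / v = 1420 / 0.006034 = 2.353e+05 days = 644.3 years.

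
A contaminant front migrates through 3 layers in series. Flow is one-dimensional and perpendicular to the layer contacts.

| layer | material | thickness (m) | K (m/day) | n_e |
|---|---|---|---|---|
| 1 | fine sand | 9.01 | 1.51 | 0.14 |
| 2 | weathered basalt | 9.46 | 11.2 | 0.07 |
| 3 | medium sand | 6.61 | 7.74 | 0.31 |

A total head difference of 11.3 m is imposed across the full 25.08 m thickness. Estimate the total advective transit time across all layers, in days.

2.69

With flow normal to the layers, continuity requires the same specific discharge q through every layer.
Σ(b_i/K_i) = 9.01/1.51 + 9.46/11.2 + 6.61/7.74 = 7.666 d.
q = Δh / Σ(b_i/K_i) = 11.3 / 7.666 = 1.474 m/day.
In each layer the seepage velocity is v_i = q/n_i, so the layer transit time is t_i = b_i·n_i / q:
  layer 1 (fine sand): t_1 = 9.01 × 0.14 / 1.474 = 0.8557 d
  layer 2 (weathered basalt): t_2 = 9.46 × 0.07 / 1.474 = 0.4492 d
  layer 3 (medium sand): t_3 = 6.61 × 0.31 / 1.474 = 1.390 d
Total t = Σ t_i = 2.695 days.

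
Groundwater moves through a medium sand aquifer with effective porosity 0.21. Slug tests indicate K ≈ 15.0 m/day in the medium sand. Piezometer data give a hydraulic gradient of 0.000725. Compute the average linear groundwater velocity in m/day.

Hydraulic gradient i = 0.000725.
Darcy flux q = K · i = 15.00 × 0.0007250 = 0.01087 m/day.
Seepage velocity v = q / n_e = 0.01087 / 0.21 = 0.05179 m/day.

0.0518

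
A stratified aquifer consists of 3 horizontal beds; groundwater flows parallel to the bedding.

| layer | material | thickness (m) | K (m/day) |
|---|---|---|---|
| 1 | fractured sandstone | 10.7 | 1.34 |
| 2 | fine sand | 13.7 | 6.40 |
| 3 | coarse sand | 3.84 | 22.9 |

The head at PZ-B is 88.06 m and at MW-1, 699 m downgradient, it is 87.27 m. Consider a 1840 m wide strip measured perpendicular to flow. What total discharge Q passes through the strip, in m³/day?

395

Flow is parallel to layering, so each bed carries its own Darcy discharge and the transmissivities add.
Σ(K_i·b_i) = 1.34×10.7 + 6.40×13.7 + 22.9×3.84 = 190.0 m²/day.
Hydraulic gradient i = (88.06 − 87.27) / 699 = 0.79 / 699 = 0.001130.
Q = Σ(K_i·b_i) · W · i = 190.0 × 1840 × 0.001130 = 395.0 m³/day.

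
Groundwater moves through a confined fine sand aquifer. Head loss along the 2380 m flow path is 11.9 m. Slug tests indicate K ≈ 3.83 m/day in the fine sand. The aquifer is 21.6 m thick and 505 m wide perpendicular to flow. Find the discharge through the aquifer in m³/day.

Cross-sectional area A = 505 × 21.6 = 10908 m².
Hydraulic gradient i = Δh / L = 11.9 / 2380 = 0.005000.
Darcy's law: Q = K · A · i = 3.830 × 10908 × 0.005000 = 208.9 m³/day.

209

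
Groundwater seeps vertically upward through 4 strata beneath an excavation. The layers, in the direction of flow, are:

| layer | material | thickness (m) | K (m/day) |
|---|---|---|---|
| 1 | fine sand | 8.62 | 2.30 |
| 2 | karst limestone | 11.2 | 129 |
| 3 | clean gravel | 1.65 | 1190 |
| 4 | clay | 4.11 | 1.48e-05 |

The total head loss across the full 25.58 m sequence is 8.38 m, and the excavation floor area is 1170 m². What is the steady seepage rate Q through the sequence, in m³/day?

0.0353

Flow is perpendicular to layering, so the layers act in series and the equivalent K is the thickness-weighted harmonic mean.
Total thickness L = 8.62 + 11.2 + 1.65 + 4.11 = 25.58 m.
Σ(b_i/K_i) = 8.62/2.30 + 11.2/129 + 1.65/1190 + 4.11/1.48e-05 = 2.777e+05 d.
K_eq = L / Σ(b_i/K_i) = 25.58 / 2.777e+05 = 9.211e-05 m/day.
Q = K_eq · A · (Δh/L) = 9.211e-05 × 1170 × (8.38/25.58) = 0.03531 m³/day.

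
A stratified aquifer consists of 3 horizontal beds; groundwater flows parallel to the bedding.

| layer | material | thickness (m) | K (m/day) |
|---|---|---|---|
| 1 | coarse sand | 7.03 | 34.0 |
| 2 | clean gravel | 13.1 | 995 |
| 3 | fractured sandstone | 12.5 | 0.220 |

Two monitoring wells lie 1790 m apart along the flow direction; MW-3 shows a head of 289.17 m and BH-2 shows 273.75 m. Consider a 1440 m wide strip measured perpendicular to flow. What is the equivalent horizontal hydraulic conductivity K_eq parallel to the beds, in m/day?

Flow is parallel to layering, so each bed carries its own Darcy discharge and the transmissivities add.
Σ(K_i·b_i) = 34.0×7.03 + 995×13.1 + 0.220×12.5 = 13276 m²/day.
Total thickness b = 32.63 m, so K_eq = Σ(K_i·b_i)/b = 406.9 m/day.

407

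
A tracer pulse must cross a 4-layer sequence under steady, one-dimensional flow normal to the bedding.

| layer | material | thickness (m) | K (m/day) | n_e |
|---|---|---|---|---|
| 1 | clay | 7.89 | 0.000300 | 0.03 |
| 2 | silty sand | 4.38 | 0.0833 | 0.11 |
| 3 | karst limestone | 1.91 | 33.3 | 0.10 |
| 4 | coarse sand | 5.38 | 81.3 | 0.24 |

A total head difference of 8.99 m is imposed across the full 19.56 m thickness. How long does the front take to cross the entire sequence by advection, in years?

17.7

With flow normal to the layers, continuity requires the same specific discharge q through every layer.
Σ(b_i/K_i) = 7.89/0.000300 + 4.38/0.0833 + 1.91/33.3 + 5.38/81.3 = 26353 d.
q = Δh / Σ(b_i/K_i) = 8.99 / 26353 = 0.0003411 m/day.
In each layer the seepage velocity is v_i = q/n_i, so the layer transit time is t_i = b_i·n_i / q:
  layer 1 (clay): t_1 = 7.89 × 0.03 / 0.0003411 = 693.8 d
  layer 2 (silty sand): t_2 = 4.38 × 0.11 / 0.0003411 = 1412 d
  layer 3 (karst limestone): t_3 = 1.91 × 0.10 / 0.0003411 = 559.9 d
  layer 4 (coarse sand): t_4 = 5.38 × 0.24 / 0.0003411 = 3785 d
Total t = Σ t_i = 6451 days = 17.66 years.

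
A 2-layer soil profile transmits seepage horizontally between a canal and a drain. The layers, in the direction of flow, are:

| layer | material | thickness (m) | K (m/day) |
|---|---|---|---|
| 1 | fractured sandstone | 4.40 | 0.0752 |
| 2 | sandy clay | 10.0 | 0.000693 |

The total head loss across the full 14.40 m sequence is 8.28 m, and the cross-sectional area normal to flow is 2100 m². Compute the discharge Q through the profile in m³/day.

1.20

Flow is perpendicular to layering, so the layers act in series and the equivalent K is the thickness-weighted harmonic mean.
Total thickness L = 4.40 + 10.0 = 14.40 m.
Σ(b_i/K_i) = 4.40/0.0752 + 10.0/0.000693 = 14489 d.
K_eq = L / Σ(b_i/K_i) = 14.40 / 14489 = 0.0009939 m/day.
Q = K_eq · A · (Δh/L) = 0.0009939 × 2100 × (8.28/14.40) = 1.200 m³/day.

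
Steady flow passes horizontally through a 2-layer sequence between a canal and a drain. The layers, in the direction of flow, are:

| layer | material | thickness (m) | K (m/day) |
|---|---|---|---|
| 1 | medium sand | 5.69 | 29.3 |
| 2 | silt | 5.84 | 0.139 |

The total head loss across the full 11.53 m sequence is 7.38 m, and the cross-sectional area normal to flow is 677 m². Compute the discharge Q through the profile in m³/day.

Flow is perpendicular to layering, so the layers act in series and the equivalent K is the thickness-weighted harmonic mean.
Total thickness L = 5.69 + 5.84 = 11.53 m.
Σ(b_i/K_i) = 5.69/29.3 + 5.84/0.139 = 42.21 d.
K_eq = L / Σ(b_i/K_i) = 11.53 / 42.21 = 0.2732 m/day.
Q = K_eq · A · (Δh/L) = 0.2732 × 677 × (7.38/11.53) = 118.4 m³/day.

118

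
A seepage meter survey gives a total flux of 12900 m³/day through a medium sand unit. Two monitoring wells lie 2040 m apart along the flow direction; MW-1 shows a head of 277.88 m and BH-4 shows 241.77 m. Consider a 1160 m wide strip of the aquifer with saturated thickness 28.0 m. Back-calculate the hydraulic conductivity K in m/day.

22.4

Cross-sectional area A = 1160 × 28.0 = 32480 m².
Hydraulic gradient i = (277.88 − 241.77) / 2040 = 36.11 / 2040 = 0.01770.
From Q = K·A·i, K = Q / (A·i) = 12900 / (32480 × 0.01770) = 22.44 m/day.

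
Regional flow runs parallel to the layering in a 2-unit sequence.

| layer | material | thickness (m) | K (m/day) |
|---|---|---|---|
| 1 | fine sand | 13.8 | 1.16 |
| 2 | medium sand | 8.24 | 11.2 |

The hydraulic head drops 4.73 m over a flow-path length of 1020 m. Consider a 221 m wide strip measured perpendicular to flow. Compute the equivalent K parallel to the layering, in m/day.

Flow is parallel to layering, so each bed carries its own Darcy discharge and the transmissivities add.
Σ(K_i·b_i) = 1.16×13.8 + 11.2×8.24 = 108.3 m²/day.
Total thickness b = 22.04 m, so K_eq = Σ(K_i·b_i)/b = 4.914 m/day.

4.91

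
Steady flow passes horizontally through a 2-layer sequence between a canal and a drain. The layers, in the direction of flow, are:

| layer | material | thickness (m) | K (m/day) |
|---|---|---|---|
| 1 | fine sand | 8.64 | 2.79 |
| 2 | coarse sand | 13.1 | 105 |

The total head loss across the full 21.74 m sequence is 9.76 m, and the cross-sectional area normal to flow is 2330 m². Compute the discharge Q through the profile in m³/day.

Flow is perpendicular to layering, so the layers act in series and the equivalent K is the thickness-weighted harmonic mean.
Total thickness L = 8.64 + 13.1 = 21.74 m.
Σ(b_i/K_i) = 8.64/2.79 + 13.1/105 = 3.222 d.
K_eq = L / Σ(b_i/K_i) = 21.74 / 3.222 = 6.748 m/day.
Q = K_eq · A · (Δh/L) = 6.748 × 2330 × (9.76/21.74) = 7059 m³/day.

7060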